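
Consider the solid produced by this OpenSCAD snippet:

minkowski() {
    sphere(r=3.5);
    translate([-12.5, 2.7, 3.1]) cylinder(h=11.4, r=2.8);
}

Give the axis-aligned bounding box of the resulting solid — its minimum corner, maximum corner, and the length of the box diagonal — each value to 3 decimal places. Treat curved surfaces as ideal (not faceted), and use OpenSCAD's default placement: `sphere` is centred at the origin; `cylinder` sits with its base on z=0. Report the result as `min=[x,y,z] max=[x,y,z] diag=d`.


min=[-18.800,-3.600,-0.400] max=[-6.200,9.000,18.000] diag=25.614

A = translate([-12.5, 2.7, 3.1]) cylinder(h=11.4, r=2.8) → bbox [-15.3,-0.1,3.1] .. [-9.7,5.5,14.5]
B = sphere(r=3.5) → bbox [-3.5,-3.5,-3.5] .. [3.5,3.5,3.5]
lo = A.lo+B.lo = [-15.3-3.5, -0.1-3.5, 3.1-3.5] = [-18.800,-3.600,-0.400]
hi = A.hi+B.hi = [-9.7+3.5, 5.5+3.5, 14.5+3.5] = [-6.200,9.000,18.000]
diag = √(12.6²+12.6²+18.4²) = √656.08 = 25.614


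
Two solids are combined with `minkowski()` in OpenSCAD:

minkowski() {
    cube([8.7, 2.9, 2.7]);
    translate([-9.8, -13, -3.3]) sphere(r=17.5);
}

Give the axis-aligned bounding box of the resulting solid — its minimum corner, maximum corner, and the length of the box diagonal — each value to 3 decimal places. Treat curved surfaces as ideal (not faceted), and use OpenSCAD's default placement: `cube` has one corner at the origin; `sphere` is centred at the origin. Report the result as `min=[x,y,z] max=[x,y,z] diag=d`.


A = translate([-9.8, -13, -3.3]) sphere(r=17.5) → bbox [-27.3,-30.5,-20.8] .. [7.7,4.5,14.2]
B = cube([8.7, 2.9, 2.7]) → bbox [0,0,0] .. [8.7,2.9,2.7]
lo = A.lo+B.lo = [-27.3+0, -30.5+0, -20.8+0] = [-27.300,-30.500,-20.800]
hi = A.hi+B.hi = [7.7+8.7, 4.5+2.9, 14.2+2.7] = [16.400,7.400,16.900]
diag = √(43.7²+37.9²+37.7²) = √4767.39 = 69.046

min=[-27.300,-30.500,-20.800] max=[16.400,7.400,16.900] diag=69.046


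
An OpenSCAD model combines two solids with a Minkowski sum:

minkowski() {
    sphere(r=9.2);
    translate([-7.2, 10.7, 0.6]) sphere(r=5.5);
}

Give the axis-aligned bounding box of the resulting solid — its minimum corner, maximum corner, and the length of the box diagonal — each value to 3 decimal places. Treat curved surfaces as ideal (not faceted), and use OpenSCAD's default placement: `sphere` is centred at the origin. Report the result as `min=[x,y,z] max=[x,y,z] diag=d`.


A = translate([-7.2, 10.7, 0.6]) sphere(r=5.5) → bbox [-12.7,5.2,-4.9] .. [-1.7,16.2,6.1]
B = sphere(r=9.2) → bbox [-9.2,-9.2,-9.2] .. [9.2,9.2,9.2]
lo = A.lo+B.lo = [-12.7-9.2, 5.2-9.2, -4.9-9.2] = [-21.900,-4.000,-14.100]
hi = A.hi+B.hi = [-1.7+9.2, 16.2+9.2, 6.1+9.2] = [7.500,25.400,15.300]
diag = √(29.4²+29.4²+29.4²) = √2593.08 = 50.922

min=[-21.900,-4.000,-14.100] max=[7.500,25.400,15.300] diag=50.922


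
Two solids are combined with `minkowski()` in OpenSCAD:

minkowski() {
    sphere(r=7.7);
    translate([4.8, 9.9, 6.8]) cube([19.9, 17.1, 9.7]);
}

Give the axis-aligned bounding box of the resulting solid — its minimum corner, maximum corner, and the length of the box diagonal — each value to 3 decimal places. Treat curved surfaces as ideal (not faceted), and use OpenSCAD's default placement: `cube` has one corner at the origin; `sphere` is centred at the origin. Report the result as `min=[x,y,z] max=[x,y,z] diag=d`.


A = translate([4.8, 9.9, 6.8]) cube([19.9, 17.1, 9.7]) → bbox [4.8,9.9,6.8] .. [24.7,27,16.5]
B = sphere(r=7.7) → bbox [-7.7,-7.7,-7.7] .. [7.7,7.7,7.7]
lo = A.lo+B.lo = [4.8-7.7, 9.9-7.7, 6.8-7.7] = [-2.900,2.200,-0.900]
hi = A.hi+B.hi = [24.7+7.7, 27+7.7, 16.5+7.7] = [32.400,34.700,24.200]
diag = √(35.3²+32.5²+25.1²) = √2932.35 = 54.151

min=[-2.900,2.200,-0.900] max=[32.400,34.700,24.200] diag=54.151


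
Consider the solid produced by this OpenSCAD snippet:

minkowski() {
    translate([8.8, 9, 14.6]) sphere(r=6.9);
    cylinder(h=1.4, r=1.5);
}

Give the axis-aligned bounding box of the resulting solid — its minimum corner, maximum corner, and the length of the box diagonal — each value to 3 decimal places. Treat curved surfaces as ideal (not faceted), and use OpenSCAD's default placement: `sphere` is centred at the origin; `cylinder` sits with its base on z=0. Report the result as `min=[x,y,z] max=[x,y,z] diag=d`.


min=[0.400,0.600,7.700] max=[17.200,17.400,22.900] diag=28.205

A = translate([8.8, 9, 14.6]) sphere(r=6.9) → bbox [1.9,2.1,7.7] .. [15.7,15.9,21.5]
B = cylinder(h=1.4, r=1.5) → bbox [-1.5,-1.5,0] .. [1.5,1.5,1.4]
lo = A.lo+B.lo = [1.9-1.5, 2.1-1.5, 7.7+0] = [0.400,0.600,7.700]
hi = A.hi+B.hi = [15.7+1.5, 15.9+1.5, 21.5+1.4] = [17.200,17.400,22.900]
diag = √(16.8²+16.8²+15.2²) = √795.52 = 28.205


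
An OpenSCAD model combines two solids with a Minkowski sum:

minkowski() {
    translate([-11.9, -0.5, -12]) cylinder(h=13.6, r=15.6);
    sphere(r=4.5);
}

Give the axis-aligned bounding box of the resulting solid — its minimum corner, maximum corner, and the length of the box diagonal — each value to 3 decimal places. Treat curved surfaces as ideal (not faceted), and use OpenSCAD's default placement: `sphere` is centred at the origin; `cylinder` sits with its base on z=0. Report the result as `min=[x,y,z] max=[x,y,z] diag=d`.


A = translate([-11.9, -0.5, -12]) cylinder(h=13.6, r=15.6) → bbox [-27.5,-16.1,-12] .. [3.7,15.1,1.6]
B = sphere(r=4.5) → bbox [-4.5,-4.5,-4.5] .. [4.5,4.5,4.5]
lo = A.lo+B.lo = [-27.5-4.5, -16.1-4.5, -12-4.5] = [-32.000,-20.600,-16.500]
hi = A.hi+B.hi = [3.7+4.5, 15.1+4.5, 1.6+4.5] = [8.200,19.600,6.100]
diag = √(40.2²+40.2²+22.6²) = √3742.84 = 61.179

min=[-32.000,-20.600,-16.500] max=[8.200,19.600,6.100] diag=61.179


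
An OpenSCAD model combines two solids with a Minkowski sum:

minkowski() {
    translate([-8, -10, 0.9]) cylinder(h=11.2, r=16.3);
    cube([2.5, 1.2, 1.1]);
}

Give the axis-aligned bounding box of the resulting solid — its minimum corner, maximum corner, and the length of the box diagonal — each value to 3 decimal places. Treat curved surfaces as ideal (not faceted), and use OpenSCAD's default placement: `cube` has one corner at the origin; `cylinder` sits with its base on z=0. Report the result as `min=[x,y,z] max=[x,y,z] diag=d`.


A = translate([-8, -10, 0.9]) cylinder(h=11.2, r=16.3) → bbox [-24.3,-26.3,0.9] .. [8.3,6.3,12.1]
B = cube([2.5, 1.2, 1.1]) → bbox [0,0,0] .. [2.5,1.2,1.1]
lo = A.lo+B.lo = [-24.3+0, -26.3+0, 0.9+0] = [-24.300,-26.300,0.900]
hi = A.hi+B.hi = [8.3+2.5, 6.3+1.2, 12.1+1.1] = [10.800,7.500,13.200]
diag = √(35.1²+33.8²+12.3²) = √2525.74 = 50.257

min=[-24.300,-26.300,0.900] max=[10.800,7.500,13.200] diag=50.257


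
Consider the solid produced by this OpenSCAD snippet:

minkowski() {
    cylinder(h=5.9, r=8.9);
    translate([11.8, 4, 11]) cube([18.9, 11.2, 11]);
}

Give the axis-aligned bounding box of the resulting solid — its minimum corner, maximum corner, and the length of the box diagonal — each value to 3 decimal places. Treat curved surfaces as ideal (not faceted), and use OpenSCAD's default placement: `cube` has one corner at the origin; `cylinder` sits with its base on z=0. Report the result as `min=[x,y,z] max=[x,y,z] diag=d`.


A = translate([11.8, 4, 11]) cube([18.9, 11.2, 11]) → bbox [11.8,4,11] .. [30.7,15.2,22]
B = cylinder(h=5.9, r=8.9) → bbox [-8.9,-8.9,0] .. [8.9,8.9,5.9]
lo = A.lo+B.lo = [11.8-8.9, 4-8.9, 11+0] = [2.900,-4.900,11.000]
hi = A.hi+B.hi = [30.7+8.9, 15.2+8.9, 22+5.9] = [39.600,24.100,27.900]
diag = √(36.7²+29²+16.9²) = √2473.5 = 49.734

min=[2.900,-4.900,11.000] max=[39.600,24.100,27.900] diag=49.734


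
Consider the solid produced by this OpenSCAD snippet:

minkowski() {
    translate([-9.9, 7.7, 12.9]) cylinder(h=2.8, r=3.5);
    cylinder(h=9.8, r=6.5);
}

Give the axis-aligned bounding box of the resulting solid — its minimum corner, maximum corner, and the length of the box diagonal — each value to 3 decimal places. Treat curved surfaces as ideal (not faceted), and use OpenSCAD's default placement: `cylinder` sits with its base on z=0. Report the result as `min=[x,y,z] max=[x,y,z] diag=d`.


min=[-19.900,-2.300,12.900] max=[0.100,17.700,25.500] diag=30.964

A = translate([-9.9, 7.7, 12.9]) cylinder(h=2.8, r=3.5) → bbox [-13.4,4.2,12.9] .. [-6.4,11.2,15.7]
B = cylinder(h=9.8, r=6.5) → bbox [-6.5,-6.5,0] .. [6.5,6.5,9.8]
lo = A.lo+B.lo = [-13.4-6.5, 4.2-6.5, 12.9+0] = [-19.900,-2.300,12.900]
hi = A.hi+B.hi = [-6.4+6.5, 11.2+6.5, 15.7+9.8] = [0.100,17.700,25.500]
diag = √(20²+20²+12.6²) = √958.76 = 30.964


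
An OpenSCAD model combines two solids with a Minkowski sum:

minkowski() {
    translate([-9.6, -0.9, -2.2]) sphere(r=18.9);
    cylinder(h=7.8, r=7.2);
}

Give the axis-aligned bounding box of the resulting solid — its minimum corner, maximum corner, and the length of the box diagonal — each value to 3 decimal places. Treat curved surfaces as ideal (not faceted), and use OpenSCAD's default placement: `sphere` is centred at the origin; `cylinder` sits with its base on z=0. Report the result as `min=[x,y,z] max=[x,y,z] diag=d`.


A = translate([-9.6, -0.9, -2.2]) sphere(r=18.9) → bbox [-28.5,-19.8,-21.1] .. [9.3,18,16.7]
B = cylinder(h=7.8, r=7.2) → bbox [-7.2,-7.2,0] .. [7.2,7.2,7.8]
lo = A.lo+B.lo = [-28.5-7.2, -19.8-7.2, -21.1+0] = [-35.700,-27.000,-21.100]
hi = A.hi+B.hi = [9.3+7.2, 18+7.2, 16.7+7.8] = [16.500,25.200,24.500]
diag = √(52.2²+52.2²+45.6²) = √7529.04 = 86.770

min=[-35.700,-27.000,-21.100] max=[16.500,25.200,24.500] diag=86.770


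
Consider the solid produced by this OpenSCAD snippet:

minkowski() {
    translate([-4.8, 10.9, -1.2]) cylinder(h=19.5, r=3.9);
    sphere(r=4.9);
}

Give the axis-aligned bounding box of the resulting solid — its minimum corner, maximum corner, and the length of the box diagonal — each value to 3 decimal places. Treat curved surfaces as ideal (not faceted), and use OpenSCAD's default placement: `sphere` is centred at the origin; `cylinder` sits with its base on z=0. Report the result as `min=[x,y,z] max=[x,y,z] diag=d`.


min=[-13.600,2.100,-6.100] max=[4.000,19.700,23.200] diag=38.445

A = translate([-4.8, 10.9, -1.2]) cylinder(h=19.5, r=3.9) → bbox [-8.7,7,-1.2] .. [-0.9,14.8,18.3]
B = sphere(r=4.9) → bbox [-4.9,-4.9,-4.9] .. [4.9,4.9,4.9]
lo = A.lo+B.lo = [-8.7-4.9, 7-4.9, -1.2-4.9] = [-13.600,2.100,-6.100]
hi = A.hi+B.hi = [-0.9+4.9, 14.8+4.9, 18.3+4.9] = [4.000,19.700,23.200]
diag = √(17.6²+17.6²+29.3²) = √1478.01 = 38.445


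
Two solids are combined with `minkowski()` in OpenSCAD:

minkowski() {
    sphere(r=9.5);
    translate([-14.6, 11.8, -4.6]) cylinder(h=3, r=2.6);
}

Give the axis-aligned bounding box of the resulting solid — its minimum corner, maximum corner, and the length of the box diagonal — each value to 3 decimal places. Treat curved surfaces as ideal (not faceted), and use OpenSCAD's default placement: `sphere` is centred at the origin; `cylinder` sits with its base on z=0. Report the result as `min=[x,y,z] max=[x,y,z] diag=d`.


A = translate([-14.6, 11.8, -4.6]) cylinder(h=3, r=2.6) → bbox [-17.2,9.2,-4.6] .. [-12,14.4,-1.6]
B = sphere(r=9.5) → bbox [-9.5,-9.5,-9.5] .. [9.5,9.5,9.5]
lo = A.lo+B.lo = [-17.2-9.5, 9.2-9.5, -4.6-9.5] = [-26.700,-0.300,-14.100]
hi = A.hi+B.hi = [-12+9.5, 14.4+9.5, -1.6+9.5] = [-2.500,23.900,7.900]
diag = √(24.2²+24.2²+22²) = √1655.28 = 40.685

min=[-26.700,-0.300,-14.100] max=[-2.500,23.900,7.900] diag=40.685


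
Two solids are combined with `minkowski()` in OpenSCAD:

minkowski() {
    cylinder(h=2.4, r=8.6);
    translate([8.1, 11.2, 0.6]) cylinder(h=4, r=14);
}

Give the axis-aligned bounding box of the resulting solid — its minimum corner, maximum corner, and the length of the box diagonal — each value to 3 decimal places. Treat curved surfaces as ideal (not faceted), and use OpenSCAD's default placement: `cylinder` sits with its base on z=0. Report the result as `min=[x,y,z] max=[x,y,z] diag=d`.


min=[-14.500,-11.400,0.600] max=[30.700,33.800,7.000] diag=64.242

A = translate([8.1, 11.2, 0.6]) cylinder(h=4, r=14) → bbox [-5.9,-2.8,0.6] .. [22.1,25.2,4.6]
B = cylinder(h=2.4, r=8.6) → bbox [-8.6,-8.6,0] .. [8.6,8.6,2.4]
lo = A.lo+B.lo = [-5.9-8.6, -2.8-8.6, 0.6+0] = [-14.500,-11.400,0.600]
hi = A.hi+B.hi = [22.1+8.6, 25.2+8.6, 4.6+2.4] = [30.700,33.800,7.000]
diag = √(45.2²+45.2²+6.4²) = √4127.04 = 64.242


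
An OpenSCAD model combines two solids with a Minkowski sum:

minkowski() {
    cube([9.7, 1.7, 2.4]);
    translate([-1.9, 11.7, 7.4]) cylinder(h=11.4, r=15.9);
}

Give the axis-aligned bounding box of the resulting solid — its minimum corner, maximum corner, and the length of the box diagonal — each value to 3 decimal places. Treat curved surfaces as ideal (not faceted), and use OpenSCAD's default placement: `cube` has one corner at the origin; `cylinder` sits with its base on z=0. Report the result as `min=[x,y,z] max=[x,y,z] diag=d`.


A = translate([-1.9, 11.7, 7.4]) cylinder(h=11.4, r=15.9) → bbox [-17.8,-4.2,7.4] .. [14,27.6,18.8]
B = cube([9.7, 1.7, 2.4]) → bbox [0,0,0] .. [9.7,1.7,2.4]
lo = A.lo+B.lo = [-17.8+0, -4.2+0, 7.4+0] = [-17.800,-4.200,7.400]
hi = A.hi+B.hi = [14+9.7, 27.6+1.7, 18.8+2.4] = [23.700,29.300,21.200]
diag = √(41.5²+33.5²+13.8²) = √3034.94 = 55.090

min=[-17.800,-4.200,7.400] max=[23.700,29.300,21.200] diag=55.090


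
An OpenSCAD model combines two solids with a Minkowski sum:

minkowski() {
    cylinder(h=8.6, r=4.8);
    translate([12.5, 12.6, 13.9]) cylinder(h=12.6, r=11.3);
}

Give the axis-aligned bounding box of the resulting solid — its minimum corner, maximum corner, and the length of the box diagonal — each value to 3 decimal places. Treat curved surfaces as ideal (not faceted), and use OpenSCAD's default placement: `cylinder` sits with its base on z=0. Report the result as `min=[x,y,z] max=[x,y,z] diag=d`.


A = translate([12.5, 12.6, 13.9]) cylinder(h=12.6, r=11.3) → bbox [1.2,1.3,13.9] .. [23.8,23.9,26.5]
B = cylinder(h=8.6, r=4.8) → bbox [-4.8,-4.8,0] .. [4.8,4.8,8.6]
lo = A.lo+B.lo = [1.2-4.8, 1.3-4.8, 13.9+0] = [-3.600,-3.500,13.900]
hi = A.hi+B.hi = [23.8+4.8, 23.9+4.8, 26.5+8.6] = [28.600,28.700,35.100]
diag = √(32.2²+32.2²+21.2²) = √2523.12 = 50.231

min=[-3.600,-3.500,13.900] max=[28.600,28.700,35.100] diag=50.231


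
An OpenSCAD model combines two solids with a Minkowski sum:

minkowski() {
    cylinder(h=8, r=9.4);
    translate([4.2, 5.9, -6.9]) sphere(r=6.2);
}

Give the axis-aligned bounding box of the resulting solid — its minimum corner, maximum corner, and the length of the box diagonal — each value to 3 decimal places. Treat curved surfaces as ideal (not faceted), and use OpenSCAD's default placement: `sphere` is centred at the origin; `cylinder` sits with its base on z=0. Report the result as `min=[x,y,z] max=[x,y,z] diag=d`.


min=[-11.400,-9.700,-13.100] max=[19.800,21.500,7.300] diag=48.611

A = translate([4.2, 5.9, -6.9]) sphere(r=6.2) → bbox [-2,-0.3,-13.1] .. [10.4,12.1,-0.7]
B = cylinder(h=8, r=9.4) → bbox [-9.4,-9.4,0] .. [9.4,9.4,8]
lo = A.lo+B.lo = [-2-9.4, -0.3-9.4, -13.1+0] = [-11.400,-9.700,-13.100]
hi = A.hi+B.hi = [10.4+9.4, 12.1+9.4, -0.7+8] = [19.800,21.500,7.300]
diag = √(31.2²+31.2²+20.4²) = √2363.04 = 48.611


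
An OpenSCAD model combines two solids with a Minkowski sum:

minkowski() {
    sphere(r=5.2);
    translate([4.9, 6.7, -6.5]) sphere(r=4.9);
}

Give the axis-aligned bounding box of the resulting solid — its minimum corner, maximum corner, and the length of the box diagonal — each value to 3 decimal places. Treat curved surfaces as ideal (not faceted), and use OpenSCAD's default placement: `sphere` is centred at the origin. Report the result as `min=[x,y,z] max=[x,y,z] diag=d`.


min=[-5.200,-3.400,-16.600] max=[15.000,16.800,3.600] diag=34.987

A = translate([4.9, 6.7, -6.5]) sphere(r=4.9) → bbox [0,1.8,-11.4] .. [9.8,11.6,-1.6]
B = sphere(r=5.2) → bbox [-5.2,-5.2,-5.2] .. [5.2,5.2,5.2]
lo = A.lo+B.lo = [0-5.2, 1.8-5.2, -11.4-5.2] = [-5.200,-3.400,-16.600]
hi = A.hi+B.hi = [9.8+5.2, 11.6+5.2, -1.6+5.2] = [15.000,16.800,3.600]
diag = √(20.2²+20.2²+20.2²) = √1224.12 = 34.987


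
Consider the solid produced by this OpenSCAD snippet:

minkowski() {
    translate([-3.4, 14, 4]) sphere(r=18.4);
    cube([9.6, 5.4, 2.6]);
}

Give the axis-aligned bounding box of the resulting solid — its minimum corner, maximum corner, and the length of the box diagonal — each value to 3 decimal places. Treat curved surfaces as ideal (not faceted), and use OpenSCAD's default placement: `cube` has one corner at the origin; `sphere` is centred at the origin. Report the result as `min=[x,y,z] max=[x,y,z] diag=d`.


min=[-21.800,-4.400,-14.400] max=[24.600,37.800,25.000] diag=74.069

A = translate([-3.4, 14, 4]) sphere(r=18.4) → bbox [-21.8,-4.4,-14.4] .. [15,32.4,22.4]
B = cube([9.6, 5.4, 2.6]) → bbox [0,0,0] .. [9.6,5.4,2.6]
lo = A.lo+B.lo = [-21.8+0, -4.4+0, -14.4+0] = [-21.800,-4.400,-14.400]
hi = A.hi+B.hi = [15+9.6, 32.4+5.4, 22.4+2.6] = [24.600,37.800,25.000]
diag = √(46.4²+42.2²+39.4²) = √5486.16 = 74.069


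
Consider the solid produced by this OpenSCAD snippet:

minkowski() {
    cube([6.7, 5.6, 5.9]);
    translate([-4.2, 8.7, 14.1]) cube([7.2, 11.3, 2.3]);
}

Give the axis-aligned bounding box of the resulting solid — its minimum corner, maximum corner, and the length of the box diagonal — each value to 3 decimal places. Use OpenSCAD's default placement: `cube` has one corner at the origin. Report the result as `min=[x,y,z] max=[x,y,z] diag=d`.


A = translate([-4.2, 8.7, 14.1]) cube([7.2, 11.3, 2.3]) → bbox [-4.2,8.7,14.1] .. [3,20,16.4]
B = cube([6.7, 5.6, 5.9]) → bbox [0,0,0] .. [6.7,5.6,5.9]
lo = A.lo+B.lo = [-4.2+0, 8.7+0, 14.1+0] = [-4.200,8.700,14.100]
hi = A.hi+B.hi = [3+6.7, 20+5.6, 16.4+5.9] = [9.700,25.600,22.300]
diag = √(13.9²+16.9²+8.2²) = √546.06 = 23.368

min=[-4.200,8.700,14.100] max=[9.700,25.600,22.300] diag=23.368


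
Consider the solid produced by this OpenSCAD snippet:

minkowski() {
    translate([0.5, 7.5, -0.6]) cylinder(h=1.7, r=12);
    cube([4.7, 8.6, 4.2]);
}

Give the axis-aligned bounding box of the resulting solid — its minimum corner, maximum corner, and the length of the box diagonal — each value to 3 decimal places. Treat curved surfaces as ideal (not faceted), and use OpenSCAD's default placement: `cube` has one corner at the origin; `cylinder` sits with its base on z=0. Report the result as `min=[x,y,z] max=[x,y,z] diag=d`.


A = translate([0.5, 7.5, -0.6]) cylinder(h=1.7, r=12) → bbox [-11.5,-4.5,-0.6] .. [12.5,19.5,1.1]
B = cube([4.7, 8.6, 4.2]) → bbox [0,0,0] .. [4.7,8.6,4.2]
lo = A.lo+B.lo = [-11.5+0, -4.5+0, -0.6+0] = [-11.500,-4.500,-0.600]
hi = A.hi+B.hi = [12.5+4.7, 19.5+8.6, 1.1+4.2] = [17.200,28.100,5.300]
diag = √(28.7²+32.6²+5.9²) = √1921.26 = 43.832

min=[-11.500,-4.500,-0.600] max=[17.200,28.100,5.300] diag=43.832


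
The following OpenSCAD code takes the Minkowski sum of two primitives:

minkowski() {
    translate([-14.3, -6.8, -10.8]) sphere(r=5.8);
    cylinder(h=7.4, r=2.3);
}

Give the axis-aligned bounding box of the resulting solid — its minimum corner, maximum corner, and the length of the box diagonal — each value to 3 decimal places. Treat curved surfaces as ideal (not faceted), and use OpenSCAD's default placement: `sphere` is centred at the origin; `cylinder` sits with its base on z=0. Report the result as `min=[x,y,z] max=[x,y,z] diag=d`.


min=[-22.400,-14.900,-16.600] max=[-6.200,1.300,2.400] diag=29.764

A = translate([-14.3, -6.8, -10.8]) sphere(r=5.8) → bbox [-20.1,-12.6,-16.6] .. [-8.5,-1,-5]
B = cylinder(h=7.4, r=2.3) → bbox [-2.3,-2.3,0] .. [2.3,2.3,7.4]
lo = A.lo+B.lo = [-20.1-2.3, -12.6-2.3, -16.6+0] = [-22.400,-14.900,-16.600]
hi = A.hi+B.hi = [-8.5+2.3, -1+2.3, -5+7.4] = [-6.200,1.300,2.400]
diag = √(16.2²+16.2²+19²) = √885.88 = 29.764


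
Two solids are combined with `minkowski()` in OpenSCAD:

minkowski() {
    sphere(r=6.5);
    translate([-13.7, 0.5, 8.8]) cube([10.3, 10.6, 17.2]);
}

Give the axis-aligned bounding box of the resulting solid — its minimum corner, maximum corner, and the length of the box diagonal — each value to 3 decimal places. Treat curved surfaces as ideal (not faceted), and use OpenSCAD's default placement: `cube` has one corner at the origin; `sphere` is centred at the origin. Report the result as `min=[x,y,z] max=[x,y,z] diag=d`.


min=[-20.200,-6.000,2.300] max=[3.100,17.600,32.500] diag=44.854

A = translate([-13.7, 0.5, 8.8]) cube([10.3, 10.6, 17.2]) → bbox [-13.7,0.5,8.8] .. [-3.4,11.1,26]
B = sphere(r=6.5) → bbox [-6.5,-6.5,-6.5] .. [6.5,6.5,6.5]
lo = A.lo+B.lo = [-13.7-6.5, 0.5-6.5, 8.8-6.5] = [-20.200,-6.000,2.300]
hi = A.hi+B.hi = [-3.4+6.5, 11.1+6.5, 26+6.5] = [3.100,17.600,32.500]
diag = √(23.3²+23.6²+30.2²) = √2011.89 = 44.854


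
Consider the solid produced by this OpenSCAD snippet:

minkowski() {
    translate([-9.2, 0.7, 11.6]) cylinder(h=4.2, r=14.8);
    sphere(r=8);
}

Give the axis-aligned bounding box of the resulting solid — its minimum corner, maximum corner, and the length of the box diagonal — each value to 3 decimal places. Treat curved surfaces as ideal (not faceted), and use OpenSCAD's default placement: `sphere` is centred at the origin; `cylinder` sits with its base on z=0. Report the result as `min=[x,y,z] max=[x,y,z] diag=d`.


A = translate([-9.2, 0.7, 11.6]) cylinder(h=4.2, r=14.8) → bbox [-24,-14.1,11.6] .. [5.6,15.5,15.8]
B = sphere(r=8) → bbox [-8,-8,-8] .. [8,8,8]
lo = A.lo+B.lo = [-24-8, -14.1-8, 11.6-8] = [-32.000,-22.100,3.600]
hi = A.hi+B.hi = [5.6+8, 15.5+8, 15.8+8] = [13.600,23.500,23.800]
diag = √(45.6²+45.6²+20.2²) = √4566.76 = 67.578

min=[-32.000,-22.100,3.600] max=[13.600,23.500,23.800] diag=67.578


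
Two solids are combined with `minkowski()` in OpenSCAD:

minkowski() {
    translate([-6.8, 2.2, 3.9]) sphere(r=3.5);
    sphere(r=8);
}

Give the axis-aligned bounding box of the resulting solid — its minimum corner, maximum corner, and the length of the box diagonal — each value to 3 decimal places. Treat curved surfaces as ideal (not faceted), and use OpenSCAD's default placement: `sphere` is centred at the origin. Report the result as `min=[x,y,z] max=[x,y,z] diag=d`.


A = translate([-6.8, 2.2, 3.9]) sphere(r=3.5) → bbox [-10.3,-1.3,0.4] .. [-3.3,5.7,7.4]
B = sphere(r=8) → bbox [-8,-8,-8] .. [8,8,8]
lo = A.lo+B.lo = [-10.3-8, -1.3-8, 0.4-8] = [-18.300,-9.300,-7.600]
hi = A.hi+B.hi = [-3.3+8, 5.7+8, 7.4+8] = [4.700,13.700,15.400]
diag = √(23²+23²+23²) = √1587 = 39.837

min=[-18.300,-9.300,-7.600] max=[4.700,13.700,15.400] diag=39.837


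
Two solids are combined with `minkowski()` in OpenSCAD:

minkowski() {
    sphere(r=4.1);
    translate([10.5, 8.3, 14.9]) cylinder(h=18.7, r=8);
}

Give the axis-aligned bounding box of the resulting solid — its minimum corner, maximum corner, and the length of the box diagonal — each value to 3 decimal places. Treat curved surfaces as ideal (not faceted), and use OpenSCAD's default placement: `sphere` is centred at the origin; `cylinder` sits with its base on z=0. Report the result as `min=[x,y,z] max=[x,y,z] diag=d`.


A = translate([10.5, 8.3, 14.9]) cylinder(h=18.7, r=8) → bbox [2.5,0.3,14.9] .. [18.5,16.3,33.6]
B = sphere(r=4.1) → bbox [-4.1,-4.1,-4.1] .. [4.1,4.1,4.1]
lo = A.lo+B.lo = [2.5-4.1, 0.3-4.1, 14.9-4.1] = [-1.600,-3.800,10.800]
hi = A.hi+B.hi = [18.5+4.1, 16.3+4.1, 33.6+4.1] = [22.600,20.400,37.700]
diag = √(24.2²+24.2²+26.9²) = √1894.89 = 43.530

min=[-1.600,-3.800,10.800] max=[22.600,20.400,37.700] diag=43.530


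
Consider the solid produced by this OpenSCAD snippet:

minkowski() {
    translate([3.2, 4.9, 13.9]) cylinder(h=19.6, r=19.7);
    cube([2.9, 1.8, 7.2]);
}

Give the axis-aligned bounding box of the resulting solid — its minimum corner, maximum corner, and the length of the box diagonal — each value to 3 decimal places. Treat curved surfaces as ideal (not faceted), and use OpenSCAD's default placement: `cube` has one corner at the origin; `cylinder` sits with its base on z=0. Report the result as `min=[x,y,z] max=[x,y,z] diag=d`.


min=[-16.500,-14.800,13.900] max=[25.800,26.400,40.700] diag=64.846

A = translate([3.2, 4.9, 13.9]) cylinder(h=19.6, r=19.7) → bbox [-16.5,-14.8,13.9] .. [22.9,24.6,33.5]
B = cube([2.9, 1.8, 7.2]) → bbox [0,0,0] .. [2.9,1.8,7.2]
lo = A.lo+B.lo = [-16.5+0, -14.8+0, 13.9+0] = [-16.500,-14.800,13.900]
hi = A.hi+B.hi = [22.9+2.9, 24.6+1.8, 33.5+7.2] = [25.800,26.400,40.700]
diag = √(42.3²+41.2²+26.8²) = √4204.97 = 64.846


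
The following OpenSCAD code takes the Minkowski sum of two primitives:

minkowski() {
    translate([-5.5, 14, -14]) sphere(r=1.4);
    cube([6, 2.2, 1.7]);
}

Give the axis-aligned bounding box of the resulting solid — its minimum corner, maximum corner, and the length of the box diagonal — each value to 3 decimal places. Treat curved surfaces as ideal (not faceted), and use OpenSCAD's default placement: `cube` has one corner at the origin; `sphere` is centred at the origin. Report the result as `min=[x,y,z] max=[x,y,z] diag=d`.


min=[-6.900,12.600,-15.400] max=[1.900,17.600,-10.900] diag=11.077

A = translate([-5.5, 14, -14]) sphere(r=1.4) → bbox [-6.9,12.6,-15.4] .. [-4.1,15.4,-12.6]
B = cube([6, 2.2, 1.7]) → bbox [0,0,0] .. [6,2.2,1.7]
lo = A.lo+B.lo = [-6.9+0, 12.6+0, -15.4+0] = [-6.900,12.600,-15.400]
hi = A.hi+B.hi = [-4.1+6, 15.4+2.2, -12.6+1.7] = [1.900,17.600,-10.900]
diag = √(8.8²+5²+4.5²) = √122.69 = 11.077


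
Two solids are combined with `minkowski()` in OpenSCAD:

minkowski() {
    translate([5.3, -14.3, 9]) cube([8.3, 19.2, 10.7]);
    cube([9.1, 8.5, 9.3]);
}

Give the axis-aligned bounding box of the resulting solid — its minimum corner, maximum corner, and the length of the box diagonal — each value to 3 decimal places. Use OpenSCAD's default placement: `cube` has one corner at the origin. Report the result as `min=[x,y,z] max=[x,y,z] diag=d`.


min=[5.300,-14.300,9.000] max=[22.700,13.400,29.000] diag=38.341

A = translate([5.3, -14.3, 9]) cube([8.3, 19.2, 10.7]) → bbox [5.3,-14.3,9] .. [13.6,4.9,19.7]
B = cube([9.1, 8.5, 9.3]) → bbox [0,0,0] .. [9.1,8.5,9.3]
lo = A.lo+B.lo = [5.3+0, -14.3+0, 9+0] = [5.300,-14.300,9.000]
hi = A.hi+B.hi = [13.6+9.1, 4.9+8.5, 19.7+9.3] = [22.700,13.400,29.000]
diag = √(17.4²+27.7²+20²) = √1470.05 = 38.341


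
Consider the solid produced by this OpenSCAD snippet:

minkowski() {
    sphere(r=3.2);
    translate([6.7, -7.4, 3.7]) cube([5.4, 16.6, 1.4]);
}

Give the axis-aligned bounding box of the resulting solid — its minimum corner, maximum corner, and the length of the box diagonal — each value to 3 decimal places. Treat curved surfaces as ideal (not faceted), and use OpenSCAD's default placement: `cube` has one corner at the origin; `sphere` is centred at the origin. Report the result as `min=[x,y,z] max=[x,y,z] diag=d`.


min=[3.500,-10.600,0.500] max=[15.300,12.400,8.300] diag=27.001

A = translate([6.7, -7.4, 3.7]) cube([5.4, 16.6, 1.4]) → bbox [6.7,-7.4,3.7] .. [12.1,9.2,5.1]
B = sphere(r=3.2) → bbox [-3.2,-3.2,-3.2] .. [3.2,3.2,3.2]
lo = A.lo+B.lo = [6.7-3.2, -7.4-3.2, 3.7-3.2] = [3.500,-10.600,0.500]
hi = A.hi+B.hi = [12.1+3.2, 9.2+3.2, 5.1+3.2] = [15.300,12.400,8.300]
diag = √(11.8²+23²+7.8²) = √729.08 = 27.001


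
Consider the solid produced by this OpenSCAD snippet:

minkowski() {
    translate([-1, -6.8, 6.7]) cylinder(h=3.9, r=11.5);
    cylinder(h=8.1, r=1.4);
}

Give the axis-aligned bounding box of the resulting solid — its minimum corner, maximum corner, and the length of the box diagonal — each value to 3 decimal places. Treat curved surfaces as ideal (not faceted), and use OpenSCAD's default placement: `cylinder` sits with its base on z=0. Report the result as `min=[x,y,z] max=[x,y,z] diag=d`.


A = translate([-1, -6.8, 6.7]) cylinder(h=3.9, r=11.5) → bbox [-12.5,-18.3,6.7] .. [10.5,4.7,10.6]
B = cylinder(h=8.1, r=1.4) → bbox [-1.4,-1.4,0] .. [1.4,1.4,8.1]
lo = A.lo+B.lo = [-12.5-1.4, -18.3-1.4, 6.7+0] = [-13.900,-19.700,6.700]
hi = A.hi+B.hi = [10.5+1.4, 4.7+1.4, 10.6+8.1] = [11.900,6.100,18.700]
diag = √(25.8²+25.8²+12²) = √1475.28 = 38.409

min=[-13.900,-19.700,6.700] max=[11.900,6.100,18.700] diag=38.409


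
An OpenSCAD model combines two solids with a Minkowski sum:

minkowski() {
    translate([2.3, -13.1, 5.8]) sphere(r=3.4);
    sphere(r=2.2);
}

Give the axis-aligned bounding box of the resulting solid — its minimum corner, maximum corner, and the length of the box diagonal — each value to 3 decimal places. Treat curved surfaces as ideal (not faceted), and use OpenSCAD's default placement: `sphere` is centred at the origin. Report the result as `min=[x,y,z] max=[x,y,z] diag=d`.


A = translate([2.3, -13.1, 5.8]) sphere(r=3.4) → bbox [-1.1,-16.5,2.4] .. [5.7,-9.7,9.2]
B = sphere(r=2.2) → bbox [-2.2,-2.2,-2.2] .. [2.2,2.2,2.2]
lo = A.lo+B.lo = [-1.1-2.2, -16.5-2.2, 2.4-2.2] = [-3.300,-18.700,0.200]
hi = A.hi+B.hi = [5.7+2.2, -9.7+2.2, 9.2+2.2] = [7.900,-7.500,11.400]
diag = √(11.2²+11.2²+11.2²) = √376.32 = 19.399

min=[-3.300,-18.700,0.200] max=[7.900,-7.500,11.400] diag=19.399


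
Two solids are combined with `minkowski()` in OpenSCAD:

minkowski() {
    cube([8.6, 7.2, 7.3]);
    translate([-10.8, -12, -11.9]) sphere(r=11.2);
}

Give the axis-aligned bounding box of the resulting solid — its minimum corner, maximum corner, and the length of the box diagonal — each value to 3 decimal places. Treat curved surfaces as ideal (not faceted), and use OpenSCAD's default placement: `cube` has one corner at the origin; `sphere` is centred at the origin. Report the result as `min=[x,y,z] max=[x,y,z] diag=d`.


A = translate([-10.8, -12, -11.9]) sphere(r=11.2) → bbox [-22,-23.2,-23.1] .. [0.4,-0.8,-0.7]
B = cube([8.6, 7.2, 7.3]) → bbox [0,0,0] .. [8.6,7.2,7.3]
lo = A.lo+B.lo = [-22+0, -23.2+0, -23.1+0] = [-22.000,-23.200,-23.100]
hi = A.hi+B.hi = [0.4+8.6, -0.8+7.2, -0.7+7.3] = [9.000,6.400,6.600]
diag = √(31²+29.6²+29.7²) = √2719.25 = 52.146

min=[-22.000,-23.200,-23.100] max=[9.000,6.400,6.600] diag=52.146


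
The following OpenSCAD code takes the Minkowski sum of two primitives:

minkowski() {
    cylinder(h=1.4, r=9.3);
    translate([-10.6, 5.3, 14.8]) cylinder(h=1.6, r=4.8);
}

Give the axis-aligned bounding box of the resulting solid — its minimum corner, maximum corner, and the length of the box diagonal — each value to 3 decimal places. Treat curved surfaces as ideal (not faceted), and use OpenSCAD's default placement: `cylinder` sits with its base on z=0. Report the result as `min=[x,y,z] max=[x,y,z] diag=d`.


min=[-24.700,-8.800,14.800] max=[3.500,19.400,17.800] diag=39.993

A = translate([-10.6, 5.3, 14.8]) cylinder(h=1.6, r=4.8) → bbox [-15.4,0.5,14.8] .. [-5.8,10.1,16.4]
B = cylinder(h=1.4, r=9.3) → bbox [-9.3,-9.3,0] .. [9.3,9.3,1.4]
lo = A.lo+B.lo = [-15.4-9.3, 0.5-9.3, 14.8+0] = [-24.700,-8.800,14.800]
hi = A.hi+B.hi = [-5.8+9.3, 10.1+9.3, 16.4+1.4] = [3.500,19.400,17.800]
diag = √(28.2²+28.2²+3²) = √1599.48 = 39.993


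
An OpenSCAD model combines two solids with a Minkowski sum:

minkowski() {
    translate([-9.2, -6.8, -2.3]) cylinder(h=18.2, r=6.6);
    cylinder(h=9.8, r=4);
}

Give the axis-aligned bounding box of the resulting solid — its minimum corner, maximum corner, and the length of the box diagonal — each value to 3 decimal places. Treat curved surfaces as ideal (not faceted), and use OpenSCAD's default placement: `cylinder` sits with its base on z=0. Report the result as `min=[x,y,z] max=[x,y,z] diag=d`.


min=[-19.800,-17.400,-2.300] max=[1.400,3.800,25.700] diag=41.023

A = translate([-9.2, -6.8, -2.3]) cylinder(h=18.2, r=6.6) → bbox [-15.8,-13.4,-2.3] .. [-2.6,-0.2,15.9]
B = cylinder(h=9.8, r=4) → bbox [-4,-4,0] .. [4,4,9.8]
lo = A.lo+B.lo = [-15.8-4, -13.4-4, -2.3+0] = [-19.800,-17.400,-2.300]
hi = A.hi+B.hi = [-2.6+4, -0.2+4, 15.9+9.8] = [1.400,3.800,25.700]
diag = √(21.2²+21.2²+28²) = √1682.88 = 41.023


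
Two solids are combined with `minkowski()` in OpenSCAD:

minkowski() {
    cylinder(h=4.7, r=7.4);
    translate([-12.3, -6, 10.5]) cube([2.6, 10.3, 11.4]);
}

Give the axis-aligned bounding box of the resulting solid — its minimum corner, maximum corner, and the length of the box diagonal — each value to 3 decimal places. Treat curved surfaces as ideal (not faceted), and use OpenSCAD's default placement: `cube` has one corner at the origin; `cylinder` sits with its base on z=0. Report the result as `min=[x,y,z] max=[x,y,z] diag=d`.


A = translate([-12.3, -6, 10.5]) cube([2.6, 10.3, 11.4]) → bbox [-12.3,-6,10.5] .. [-9.7,4.3,21.9]
B = cylinder(h=4.7, r=7.4) → bbox [-7.4,-7.4,0] .. [7.4,7.4,4.7]
lo = A.lo+B.lo = [-12.3-7.4, -6-7.4, 10.5+0] = [-19.700,-13.400,10.500]
hi = A.hi+B.hi = [-9.7+7.4, 4.3+7.4, 21.9+4.7] = [-2.300,11.700,26.600]
diag = √(17.4²+25.1²+16.1²) = √1191.98 = 34.525

min=[-19.700,-13.400,10.500] max=[-2.300,11.700,26.600] diag=34.525


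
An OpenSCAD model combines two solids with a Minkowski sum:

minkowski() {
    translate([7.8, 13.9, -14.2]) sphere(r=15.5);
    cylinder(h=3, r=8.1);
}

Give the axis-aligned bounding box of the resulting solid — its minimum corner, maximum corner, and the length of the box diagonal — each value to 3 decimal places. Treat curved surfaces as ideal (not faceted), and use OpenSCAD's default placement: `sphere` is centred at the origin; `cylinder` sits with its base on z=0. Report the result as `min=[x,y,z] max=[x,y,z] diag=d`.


A = translate([7.8, 13.9, -14.2]) sphere(r=15.5) → bbox [-7.7,-1.6,-29.7] .. [23.3,29.4,1.3]
B = cylinder(h=3, r=8.1) → bbox [-8.1,-8.1,0] .. [8.1,8.1,3]
lo = A.lo+B.lo = [-7.7-8.1, -1.6-8.1, -29.7+0] = [-15.800,-9.700,-29.700]
hi = A.hi+B.hi = [23.3+8.1, 29.4+8.1, 1.3+3] = [31.400,37.500,4.300]
diag = √(47.2²+47.2²+34²) = √5611.68 = 74.911

min=[-15.800,-9.700,-29.700] max=[31.400,37.500,4.300] diag=74.911


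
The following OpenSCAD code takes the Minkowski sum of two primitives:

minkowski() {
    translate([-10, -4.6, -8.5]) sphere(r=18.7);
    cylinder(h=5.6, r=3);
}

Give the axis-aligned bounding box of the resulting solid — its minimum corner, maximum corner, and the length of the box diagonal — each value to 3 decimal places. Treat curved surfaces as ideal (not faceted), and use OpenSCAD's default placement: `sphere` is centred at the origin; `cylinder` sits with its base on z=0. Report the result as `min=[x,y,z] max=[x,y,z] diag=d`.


A = translate([-10, -4.6, -8.5]) sphere(r=18.7) → bbox [-28.7,-23.3,-27.2] .. [8.7,14.1,10.2]
B = cylinder(h=5.6, r=3) → bbox [-3,-3,0] .. [3,3,5.6]
lo = A.lo+B.lo = [-28.7-3, -23.3-3, -27.2+0] = [-31.700,-26.300,-27.200]
hi = A.hi+B.hi = [8.7+3, 14.1+3, 10.2+5.6] = [11.700,17.100,15.800]
diag = √(43.4²+43.4²+43²) = √5616.12 = 74.941

min=[-31.700,-26.300,-27.200] max=[11.700,17.100,15.800] diag=74.941


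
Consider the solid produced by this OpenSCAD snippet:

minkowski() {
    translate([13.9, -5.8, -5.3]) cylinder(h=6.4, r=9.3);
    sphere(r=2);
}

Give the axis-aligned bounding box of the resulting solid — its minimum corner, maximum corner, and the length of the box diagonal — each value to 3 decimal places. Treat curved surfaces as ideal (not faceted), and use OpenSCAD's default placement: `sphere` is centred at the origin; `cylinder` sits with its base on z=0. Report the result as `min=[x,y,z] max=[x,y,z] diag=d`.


A = translate([13.9, -5.8, -5.3]) cylinder(h=6.4, r=9.3) → bbox [4.6,-15.1,-5.3] .. [23.2,3.5,1.1]
B = sphere(r=2) → bbox [-2,-2,-2] .. [2,2,2]
lo = A.lo+B.lo = [4.6-2, -15.1-2, -5.3-2] = [2.600,-17.100,-7.300]
hi = A.hi+B.hi = [23.2+2, 3.5+2, 1.1+2] = [25.200,5.500,3.100]
diag = √(22.6²+22.6²+10.4²) = √1129.68 = 33.611

min=[2.600,-17.100,-7.300] max=[25.200,5.500,3.100] diag=33.611


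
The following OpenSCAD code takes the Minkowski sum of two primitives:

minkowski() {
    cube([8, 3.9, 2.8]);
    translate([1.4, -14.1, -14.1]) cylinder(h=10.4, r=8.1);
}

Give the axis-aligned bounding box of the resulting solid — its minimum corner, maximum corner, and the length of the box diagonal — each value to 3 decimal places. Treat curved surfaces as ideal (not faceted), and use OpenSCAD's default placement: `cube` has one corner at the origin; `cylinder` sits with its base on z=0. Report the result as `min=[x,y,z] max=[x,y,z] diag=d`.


A = translate([1.4, -14.1, -14.1]) cylinder(h=10.4, r=8.1) → bbox [-6.7,-22.2,-14.1] .. [9.5,-6,-3.7]
B = cube([8, 3.9, 2.8]) → bbox [0,0,0] .. [8,3.9,2.8]
lo = A.lo+B.lo = [-6.7+0, -22.2+0, -14.1+0] = [-6.700,-22.200,-14.100]
hi = A.hi+B.hi = [9.5+8, -6+3.9, -3.7+2.8] = [17.500,-2.100,-0.900]
diag = √(24.2²+20.1²+13.2²) = √1163.89 = 34.116

min=[-6.700,-22.200,-14.100] max=[17.500,-2.100,-0.900] diag=34.116


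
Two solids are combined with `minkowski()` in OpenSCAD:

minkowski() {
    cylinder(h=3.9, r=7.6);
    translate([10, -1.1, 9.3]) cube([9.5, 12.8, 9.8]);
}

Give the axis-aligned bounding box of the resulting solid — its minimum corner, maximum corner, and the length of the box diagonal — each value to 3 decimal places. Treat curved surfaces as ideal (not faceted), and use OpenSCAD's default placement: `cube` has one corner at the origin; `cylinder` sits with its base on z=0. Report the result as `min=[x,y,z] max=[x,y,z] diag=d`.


min=[2.400,-8.700,9.300] max=[27.100,19.300,23.000] diag=39.772

A = translate([10, -1.1, 9.3]) cube([9.5, 12.8, 9.8]) → bbox [10,-1.1,9.3] .. [19.5,11.7,19.1]
B = cylinder(h=3.9, r=7.6) → bbox [-7.6,-7.6,0] .. [7.6,7.6,3.9]
lo = A.lo+B.lo = [10-7.6, -1.1-7.6, 9.3+0] = [2.400,-8.700,9.300]
hi = A.hi+B.hi = [19.5+7.6, 11.7+7.6, 19.1+3.9] = [27.100,19.300,23.000]
diag = √(24.7²+28²+13.7²) = √1581.78 = 39.772


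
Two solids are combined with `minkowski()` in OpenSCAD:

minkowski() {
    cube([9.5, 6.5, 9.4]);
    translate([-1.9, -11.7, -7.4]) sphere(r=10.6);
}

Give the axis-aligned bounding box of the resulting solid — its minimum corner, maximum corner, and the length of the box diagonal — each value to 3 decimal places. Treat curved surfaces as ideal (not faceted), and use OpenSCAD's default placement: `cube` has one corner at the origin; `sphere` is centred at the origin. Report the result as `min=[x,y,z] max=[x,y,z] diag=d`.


min=[-12.500,-22.300,-18.000] max=[18.200,5.400,12.600] diag=51.441

A = translate([-1.9, -11.7, -7.4]) sphere(r=10.6) → bbox [-12.5,-22.3,-18] .. [8.7,-1.1,3.2]
B = cube([9.5, 6.5, 9.4]) → bbox [0,0,0] .. [9.5,6.5,9.4]
lo = A.lo+B.lo = [-12.5+0, -22.3+0, -18+0] = [-12.500,-22.300,-18.000]
hi = A.hi+B.hi = [8.7+9.5, -1.1+6.5, 3.2+9.4] = [18.200,5.400,12.600]
diag = √(30.7²+27.7²+30.6²) = √2646.14 = 51.441


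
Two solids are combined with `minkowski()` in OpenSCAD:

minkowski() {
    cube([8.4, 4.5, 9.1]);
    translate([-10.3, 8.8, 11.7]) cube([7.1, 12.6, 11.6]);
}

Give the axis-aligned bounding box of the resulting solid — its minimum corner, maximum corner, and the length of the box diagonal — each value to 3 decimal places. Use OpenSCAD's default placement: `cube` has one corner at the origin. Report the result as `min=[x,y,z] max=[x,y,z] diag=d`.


min=[-10.300,8.800,11.700] max=[5.200,25.900,32.400] diag=31.002

A = translate([-10.3, 8.8, 11.7]) cube([7.1, 12.6, 11.6]) → bbox [-10.3,8.8,11.7] .. [-3.2,21.4,23.3]
B = cube([8.4, 4.5, 9.1]) → bbox [0,0,0] .. [8.4,4.5,9.1]
lo = A.lo+B.lo = [-10.3+0, 8.8+0, 11.7+0] = [-10.300,8.800,11.700]
hi = A.hi+B.hi = [-3.2+8.4, 21.4+4.5, 23.3+9.1] = [5.200,25.900,32.400]
diag = √(15.5²+17.1²+20.7²) = √961.15 = 31.002


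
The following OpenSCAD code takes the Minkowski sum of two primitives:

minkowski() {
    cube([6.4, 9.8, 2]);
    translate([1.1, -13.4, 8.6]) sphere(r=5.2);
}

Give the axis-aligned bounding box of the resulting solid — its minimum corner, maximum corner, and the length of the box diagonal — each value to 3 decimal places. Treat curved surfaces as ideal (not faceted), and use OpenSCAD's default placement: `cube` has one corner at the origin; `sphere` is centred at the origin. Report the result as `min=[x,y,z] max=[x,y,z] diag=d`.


min=[-4.100,-18.600,3.400] max=[12.700,1.600,15.800] diag=29.052

A = translate([1.1, -13.4, 8.6]) sphere(r=5.2) → bbox [-4.1,-18.6,3.4] .. [6.3,-8.2,13.8]
B = cube([6.4, 9.8, 2]) → bbox [0,0,0] .. [6.4,9.8,2]
lo = A.lo+B.lo = [-4.1+0, -18.6+0, 3.4+0] = [-4.100,-18.600,3.400]
hi = A.hi+B.hi = [6.3+6.4, -8.2+9.8, 13.8+2] = [12.700,1.600,15.800]
diag = √(16.8²+20.2²+12.4²) = √844.04 = 29.052
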